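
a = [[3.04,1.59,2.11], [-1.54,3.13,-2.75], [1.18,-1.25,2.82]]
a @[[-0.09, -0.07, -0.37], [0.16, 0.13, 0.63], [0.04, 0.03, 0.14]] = [[0.07, 0.06, 0.17], [0.53, 0.43, 2.16], [-0.19, -0.16, -0.83]]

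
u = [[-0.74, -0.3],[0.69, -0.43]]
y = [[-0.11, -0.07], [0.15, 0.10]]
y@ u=[[0.03, 0.06],[-0.04, -0.09]]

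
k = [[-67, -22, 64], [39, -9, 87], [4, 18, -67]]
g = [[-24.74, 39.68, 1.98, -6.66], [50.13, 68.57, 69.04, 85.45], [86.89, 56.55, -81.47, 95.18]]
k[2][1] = 18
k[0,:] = [-67, -22, 64]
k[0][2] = 64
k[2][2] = -67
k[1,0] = 39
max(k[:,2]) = 87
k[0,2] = 64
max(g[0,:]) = 39.68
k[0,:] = [-67, -22, 64]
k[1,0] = 39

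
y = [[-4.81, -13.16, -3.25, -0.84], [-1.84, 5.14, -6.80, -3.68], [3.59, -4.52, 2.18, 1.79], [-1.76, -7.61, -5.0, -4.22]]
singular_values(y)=[17.38, 11.15, 3.75, 1.35]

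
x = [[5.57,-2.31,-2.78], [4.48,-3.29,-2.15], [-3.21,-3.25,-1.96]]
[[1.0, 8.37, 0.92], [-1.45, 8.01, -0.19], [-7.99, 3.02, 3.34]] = x@[[0.86,0.62,-0.50],[1.58,-0.95,0.54],[0.05,-0.98,-1.78]]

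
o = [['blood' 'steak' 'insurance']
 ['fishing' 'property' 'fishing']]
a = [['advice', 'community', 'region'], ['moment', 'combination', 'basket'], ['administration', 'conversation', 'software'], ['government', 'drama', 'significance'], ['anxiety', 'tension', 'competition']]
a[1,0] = 'moment'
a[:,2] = ['region', 'basket', 'software', 'significance', 'competition']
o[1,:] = ['fishing', 'property', 'fishing']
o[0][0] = 'blood'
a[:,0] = ['advice', 'moment', 'administration', 'government', 'anxiety']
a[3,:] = ['government', 'drama', 'significance']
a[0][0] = 'advice'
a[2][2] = 'software'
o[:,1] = ['steak', 'property']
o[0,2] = 'insurance'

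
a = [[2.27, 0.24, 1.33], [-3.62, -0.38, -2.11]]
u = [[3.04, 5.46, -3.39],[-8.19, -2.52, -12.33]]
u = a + [[0.77, 5.22, -4.72], [-4.57, -2.14, -10.22]]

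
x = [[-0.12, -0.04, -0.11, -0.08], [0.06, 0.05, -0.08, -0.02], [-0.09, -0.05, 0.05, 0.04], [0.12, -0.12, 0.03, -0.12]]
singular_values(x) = [0.22, 0.18, 0.16, 0.01]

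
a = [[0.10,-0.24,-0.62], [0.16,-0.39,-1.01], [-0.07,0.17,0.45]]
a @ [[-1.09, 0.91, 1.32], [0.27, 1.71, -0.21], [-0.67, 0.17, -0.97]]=[[0.24, -0.42, 0.78], [0.4, -0.69, 1.27], [-0.18, 0.3, -0.56]]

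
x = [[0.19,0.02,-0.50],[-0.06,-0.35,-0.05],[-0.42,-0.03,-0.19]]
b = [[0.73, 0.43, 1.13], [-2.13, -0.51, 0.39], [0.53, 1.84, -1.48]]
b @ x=[[-0.36, -0.17, -0.6], [-0.54, 0.12, 1.02], [0.61, -0.59, -0.08]]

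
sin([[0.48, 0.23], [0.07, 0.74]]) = [[0.46,  0.19],[0.06,  0.67]]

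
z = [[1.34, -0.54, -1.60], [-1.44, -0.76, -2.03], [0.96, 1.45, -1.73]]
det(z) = 10.277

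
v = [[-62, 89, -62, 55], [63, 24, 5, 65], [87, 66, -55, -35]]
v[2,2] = -55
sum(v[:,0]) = 88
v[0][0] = -62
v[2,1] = 66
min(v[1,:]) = 5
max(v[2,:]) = 87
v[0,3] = 55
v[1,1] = 24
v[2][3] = -35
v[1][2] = 5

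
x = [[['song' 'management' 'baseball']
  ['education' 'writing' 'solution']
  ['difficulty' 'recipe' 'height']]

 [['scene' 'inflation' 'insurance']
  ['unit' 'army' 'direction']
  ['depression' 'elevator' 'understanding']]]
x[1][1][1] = 'army'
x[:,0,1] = ['management', 'inflation']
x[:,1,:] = [['education', 'writing', 'solution'], ['unit', 'army', 'direction']]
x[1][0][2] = 'insurance'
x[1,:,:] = [['scene', 'inflation', 'insurance'], ['unit', 'army', 'direction'], ['depression', 'elevator', 'understanding']]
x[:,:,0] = [['song', 'education', 'difficulty'], ['scene', 'unit', 'depression']]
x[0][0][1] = 'management'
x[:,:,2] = [['baseball', 'solution', 'height'], ['insurance', 'direction', 'understanding']]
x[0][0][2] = 'baseball'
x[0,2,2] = 'height'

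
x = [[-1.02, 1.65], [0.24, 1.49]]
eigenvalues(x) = [-1.17, 1.64]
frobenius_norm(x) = 2.46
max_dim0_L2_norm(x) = 2.22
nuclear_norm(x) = 3.14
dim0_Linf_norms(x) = [1.02, 1.65]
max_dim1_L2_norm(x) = 1.94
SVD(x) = [[0.81, 0.58],[0.58, -0.81]] @ diag([2.3141381145545266, 0.8278676142753877]) @ [[-0.30, 0.95], [-0.95, -0.3]]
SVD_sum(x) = [[-0.56, 1.79], [-0.40, 1.29]] + [[-0.46, -0.14], [0.64, 0.20]]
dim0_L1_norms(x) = [1.26, 3.14]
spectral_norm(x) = 2.31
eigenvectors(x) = [[-1.0,-0.53], [0.09,-0.85]]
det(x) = -1.92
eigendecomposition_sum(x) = [[-1.11, 0.69], [0.1, -0.06]] + [[0.09, 0.96],[0.14, 1.55]]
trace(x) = 0.47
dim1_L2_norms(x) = [1.94, 1.51]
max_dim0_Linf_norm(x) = 1.65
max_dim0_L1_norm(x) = 3.14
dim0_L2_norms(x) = [1.05, 2.22]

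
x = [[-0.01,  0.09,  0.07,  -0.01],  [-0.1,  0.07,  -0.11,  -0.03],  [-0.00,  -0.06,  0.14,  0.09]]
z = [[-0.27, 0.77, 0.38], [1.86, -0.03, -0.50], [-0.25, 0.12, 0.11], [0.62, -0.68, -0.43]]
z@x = [[-0.07, 0.01, -0.05, 0.01],[-0.02, 0.20, 0.06, -0.06],[-0.01, -0.02, -0.02, 0.01],[0.06, 0.03, 0.06, -0.02]]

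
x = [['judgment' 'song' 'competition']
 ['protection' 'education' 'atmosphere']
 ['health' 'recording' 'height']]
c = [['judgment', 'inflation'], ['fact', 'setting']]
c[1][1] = 'setting'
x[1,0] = 'protection'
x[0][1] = 'song'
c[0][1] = 'inflation'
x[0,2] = 'competition'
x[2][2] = 'height'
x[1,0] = 'protection'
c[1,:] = ['fact', 'setting']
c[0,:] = ['judgment', 'inflation']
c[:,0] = ['judgment', 'fact']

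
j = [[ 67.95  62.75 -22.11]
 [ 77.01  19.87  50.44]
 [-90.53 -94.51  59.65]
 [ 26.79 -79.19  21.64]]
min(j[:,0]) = -90.53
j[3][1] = -79.19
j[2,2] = 59.65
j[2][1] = -94.51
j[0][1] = 62.75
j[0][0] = 67.95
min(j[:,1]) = -94.51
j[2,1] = -94.51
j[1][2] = 50.44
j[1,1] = 19.87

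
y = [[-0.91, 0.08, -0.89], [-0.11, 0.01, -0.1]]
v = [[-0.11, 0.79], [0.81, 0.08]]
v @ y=[[0.01, -0.00, 0.02], [-0.75, 0.07, -0.73]]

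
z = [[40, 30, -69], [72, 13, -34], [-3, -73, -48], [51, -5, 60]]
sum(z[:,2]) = -91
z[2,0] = -3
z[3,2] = 60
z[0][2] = -69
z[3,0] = 51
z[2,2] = -48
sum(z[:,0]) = 160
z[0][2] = -69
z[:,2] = [-69, -34, -48, 60]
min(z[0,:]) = -69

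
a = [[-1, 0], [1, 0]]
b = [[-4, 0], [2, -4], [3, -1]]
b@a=[[4, 0], [-6, 0], [-4, 0]]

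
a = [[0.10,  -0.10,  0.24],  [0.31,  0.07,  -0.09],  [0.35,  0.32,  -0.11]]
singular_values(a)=[0.57, 0.28, 0.12]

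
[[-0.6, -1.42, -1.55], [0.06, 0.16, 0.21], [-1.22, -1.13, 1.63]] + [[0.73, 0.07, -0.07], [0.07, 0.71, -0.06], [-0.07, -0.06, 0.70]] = [[0.13,-1.35,-1.62], [0.13,0.87,0.15], [-1.29,-1.19,2.33]]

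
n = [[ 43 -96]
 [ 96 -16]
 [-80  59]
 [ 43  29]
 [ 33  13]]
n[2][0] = -80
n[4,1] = 13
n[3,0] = 43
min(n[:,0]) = -80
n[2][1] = 59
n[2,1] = 59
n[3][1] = 29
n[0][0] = 43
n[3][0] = 43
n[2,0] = -80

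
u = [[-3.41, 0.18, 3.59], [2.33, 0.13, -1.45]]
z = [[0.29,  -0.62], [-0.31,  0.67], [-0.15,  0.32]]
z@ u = [[-2.43, -0.03, 1.94],[2.62, 0.03, -2.08],[1.26, 0.01, -1.00]]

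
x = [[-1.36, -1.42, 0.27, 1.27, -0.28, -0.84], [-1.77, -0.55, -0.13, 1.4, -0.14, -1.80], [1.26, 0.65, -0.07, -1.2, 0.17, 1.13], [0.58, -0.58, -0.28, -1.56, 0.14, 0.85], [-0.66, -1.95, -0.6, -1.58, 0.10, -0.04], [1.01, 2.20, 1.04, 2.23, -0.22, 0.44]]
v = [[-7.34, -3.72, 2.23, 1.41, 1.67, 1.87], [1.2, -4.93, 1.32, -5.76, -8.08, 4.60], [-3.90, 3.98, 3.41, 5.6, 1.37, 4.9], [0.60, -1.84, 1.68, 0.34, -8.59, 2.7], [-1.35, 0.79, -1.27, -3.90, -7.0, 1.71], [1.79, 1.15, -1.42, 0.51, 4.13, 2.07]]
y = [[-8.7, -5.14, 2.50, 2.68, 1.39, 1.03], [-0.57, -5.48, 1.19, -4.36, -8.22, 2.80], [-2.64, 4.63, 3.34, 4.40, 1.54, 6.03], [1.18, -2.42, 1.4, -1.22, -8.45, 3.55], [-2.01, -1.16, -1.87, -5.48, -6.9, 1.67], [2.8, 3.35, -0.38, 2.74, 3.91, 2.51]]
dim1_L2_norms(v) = [9.0, 12.13, 10.0, 9.37, 8.44, 5.31]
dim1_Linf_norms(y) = [8.7, 8.22, 6.03, 8.45, 6.9, 3.91]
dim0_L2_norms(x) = [2.89, 3.42, 1.27, 3.86, 0.45, 2.48]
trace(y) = -16.45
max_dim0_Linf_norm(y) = 8.7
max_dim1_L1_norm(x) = 7.14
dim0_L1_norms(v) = [16.18, 16.41, 11.33, 17.52, 30.84, 17.85]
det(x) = -0.00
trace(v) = -13.45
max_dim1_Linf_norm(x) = 2.23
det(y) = -24845.78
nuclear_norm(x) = 10.19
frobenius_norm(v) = 22.70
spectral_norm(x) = 4.58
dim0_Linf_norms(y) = [8.7, 5.48, 3.34, 5.48, 8.45, 6.03]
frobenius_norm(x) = 6.55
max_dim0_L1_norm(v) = 30.84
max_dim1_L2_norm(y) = 11.23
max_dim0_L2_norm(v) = 14.48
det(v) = -44255.05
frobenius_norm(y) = 23.97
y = x + v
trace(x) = -3.00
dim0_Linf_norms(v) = [7.34, 4.93, 3.41, 5.76, 8.59, 4.9]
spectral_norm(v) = 16.90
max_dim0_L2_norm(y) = 14.36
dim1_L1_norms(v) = [18.24, 25.89, 23.16, 15.75, 16.02, 11.07]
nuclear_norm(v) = 46.43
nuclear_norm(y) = 47.15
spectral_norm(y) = 17.80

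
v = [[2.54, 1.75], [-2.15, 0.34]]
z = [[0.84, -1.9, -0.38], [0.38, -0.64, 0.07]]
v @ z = [[2.8,-5.95,-0.84], [-1.68,3.87,0.84]]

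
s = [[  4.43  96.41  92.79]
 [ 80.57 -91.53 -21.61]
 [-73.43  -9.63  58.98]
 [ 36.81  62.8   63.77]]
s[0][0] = 4.43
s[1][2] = -21.61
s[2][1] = -9.63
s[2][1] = -9.63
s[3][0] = 36.81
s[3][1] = 62.8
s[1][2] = -21.61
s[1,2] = -21.61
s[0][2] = 92.79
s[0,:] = [4.43, 96.41, 92.79]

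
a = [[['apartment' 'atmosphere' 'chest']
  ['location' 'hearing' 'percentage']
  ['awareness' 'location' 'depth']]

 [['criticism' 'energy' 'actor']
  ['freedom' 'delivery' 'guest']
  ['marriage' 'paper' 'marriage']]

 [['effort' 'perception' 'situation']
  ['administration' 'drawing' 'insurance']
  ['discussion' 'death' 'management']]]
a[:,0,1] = ['atmosphere', 'energy', 'perception']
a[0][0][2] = 'chest'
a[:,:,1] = [['atmosphere', 'hearing', 'location'], ['energy', 'delivery', 'paper'], ['perception', 'drawing', 'death']]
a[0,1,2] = 'percentage'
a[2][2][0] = 'discussion'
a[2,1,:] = ['administration', 'drawing', 'insurance']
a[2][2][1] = 'death'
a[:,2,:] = [['awareness', 'location', 'depth'], ['marriage', 'paper', 'marriage'], ['discussion', 'death', 'management']]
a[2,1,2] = 'insurance'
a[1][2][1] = 'paper'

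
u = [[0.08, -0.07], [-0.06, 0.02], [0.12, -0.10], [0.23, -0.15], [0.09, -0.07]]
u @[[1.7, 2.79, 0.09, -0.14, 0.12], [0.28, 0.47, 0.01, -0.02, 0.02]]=[[0.12, 0.19, 0.01, -0.01, 0.01], [-0.1, -0.16, -0.01, 0.01, -0.01], [0.18, 0.29, 0.01, -0.01, 0.01], [0.35, 0.57, 0.02, -0.03, 0.02], [0.13, 0.22, 0.01, -0.01, 0.01]]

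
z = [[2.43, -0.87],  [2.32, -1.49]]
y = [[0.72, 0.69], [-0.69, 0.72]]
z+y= [[3.15, -0.18], [1.63, -0.77]]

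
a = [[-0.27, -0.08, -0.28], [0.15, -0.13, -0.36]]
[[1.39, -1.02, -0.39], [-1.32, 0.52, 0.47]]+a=[[1.12, -1.10, -0.67], [-1.17, 0.39, 0.11]]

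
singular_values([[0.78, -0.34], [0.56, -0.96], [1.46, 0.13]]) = [1.8, 0.94]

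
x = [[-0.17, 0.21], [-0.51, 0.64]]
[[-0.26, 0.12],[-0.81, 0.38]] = x @ [[-0.47,0.53], [-1.64,1.01]]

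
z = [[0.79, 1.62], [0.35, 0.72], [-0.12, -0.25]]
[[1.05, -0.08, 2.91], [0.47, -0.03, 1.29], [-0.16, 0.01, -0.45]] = z @ [[-0.58, 0.21, -0.56],[0.93, -0.15, 2.07]]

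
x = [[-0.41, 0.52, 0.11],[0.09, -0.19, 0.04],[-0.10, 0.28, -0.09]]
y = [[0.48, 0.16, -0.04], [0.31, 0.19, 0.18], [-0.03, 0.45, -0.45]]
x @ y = [[-0.04, 0.08, 0.06], [-0.02, -0.00, -0.06], [0.04, -0.0, 0.09]]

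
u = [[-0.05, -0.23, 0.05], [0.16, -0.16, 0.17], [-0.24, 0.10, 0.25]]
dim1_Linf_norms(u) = [0.23, 0.17, 0.25]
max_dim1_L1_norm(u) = 0.59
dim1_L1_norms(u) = [0.33, 0.49, 0.59]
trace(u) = 0.04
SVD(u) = [[0.13, -0.59, -0.79], [0.3, -0.74, 0.6], [-0.95, -0.32, 0.08]] @ diag([0.3656067864439828, 0.32410116998857214, 0.17143543775469122]) @ [[0.73, -0.47, -0.49], [-0.04, 0.69, -0.72], [0.68, 0.55, 0.49]]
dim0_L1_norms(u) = [0.45, 0.49, 0.47]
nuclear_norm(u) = 0.86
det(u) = 0.02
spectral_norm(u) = 0.37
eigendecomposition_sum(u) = [[(-0.03+0.13j),-0.11-0.06j,(0.04+0.03j)], [(0.1+0.08j),(-0.1+0.07j),(0.04-0.02j)], [(-0.06+0.02j),(-0.01-0.06j),(-0+0.02j)]] + [[(-0.03-0.13j), -0.11+0.06j, (0.04-0.03j)], [(0.1-0.08j), (-0.1-0.07j), 0.04+0.02j], [(-0.06-0.02j), (-0.01+0.06j), (-0-0.02j)]] + [[(0.01-0j), (-0.01+0j), (-0.02-0j)], [-0.04+0.00j, 0.04-0.00j, (0.09+0j)], [-0.12+0.00j, 0.11-0.00j, 0.25+0.00j]]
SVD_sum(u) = [[0.03,-0.02,-0.02],  [0.08,-0.05,-0.05],  [-0.25,0.16,0.17]] + [[0.01, -0.13, 0.14],[0.01, -0.17, 0.17],[0.0, -0.07, 0.07]] + [[-0.09, -0.07, -0.07], [0.07, 0.06, 0.05], [0.01, 0.01, 0.01]]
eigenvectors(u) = [[(0.68+0j), (0.68-0j), (-0.08+0j)], [0.28-0.60j, (0.28+0.6j), (0.32+0j)], [(0.19+0.27j), (0.19-0.27j), (0.94+0j)]]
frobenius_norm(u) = 0.52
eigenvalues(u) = [(-0.13+0.22j), (-0.13-0.22j), (0.3+0j)]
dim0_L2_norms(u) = [0.29, 0.3, 0.31]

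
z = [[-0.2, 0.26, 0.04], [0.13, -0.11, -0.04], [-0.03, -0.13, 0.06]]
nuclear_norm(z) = 0.51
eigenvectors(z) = [[0.87, -0.48, -0.08], [-0.49, -0.25, -0.24], [-0.09, -0.84, 0.97]]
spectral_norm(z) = 0.38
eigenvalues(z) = [-0.35, 0.0, 0.09]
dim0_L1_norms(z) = [0.36, 0.5, 0.14]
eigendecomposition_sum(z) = [[-0.21, 0.25, 0.04], [0.12, -0.14, -0.02], [0.02, -0.03, -0.00]] + [[0.0,0.00,0.00], [0.00,0.0,0.0], [0.0,0.01,0.0]] + [[0.00, 0.01, -0.01], [0.01, 0.03, -0.02], [-0.05, -0.11, 0.06]]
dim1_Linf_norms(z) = [0.26, 0.13, 0.13]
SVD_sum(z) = [[-0.2, 0.26, 0.03], [0.1, -0.13, -0.02], [0.05, -0.06, -0.01]] + [[-0.0, -0.00, 0.0], [0.03, 0.02, -0.02], [-0.08, -0.07, 0.07]] + [[0.00,0.00,0.0], [0.00,0.00,0.0], [0.00,0.0,0.00]]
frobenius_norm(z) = 0.40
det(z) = -0.00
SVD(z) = [[-0.87, 0.05, 0.49], [0.45, -0.34, 0.83], [0.21, 0.94, 0.27]] @ diag([0.37959112430778336, 0.1307656768141573, 0.0033039543108604624]) @ [[0.59, -0.80, -0.11], [-0.63, -0.54, 0.55], [0.50, 0.26, 0.83]]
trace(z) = -0.25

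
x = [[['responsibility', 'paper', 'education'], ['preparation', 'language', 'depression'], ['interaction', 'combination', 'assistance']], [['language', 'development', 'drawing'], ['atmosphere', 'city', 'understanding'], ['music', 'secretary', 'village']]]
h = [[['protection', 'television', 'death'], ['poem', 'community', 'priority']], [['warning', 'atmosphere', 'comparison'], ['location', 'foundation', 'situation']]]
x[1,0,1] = 'development'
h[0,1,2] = 'priority'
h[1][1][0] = 'location'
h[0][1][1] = 'community'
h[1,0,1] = 'atmosphere'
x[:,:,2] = [['education', 'depression', 'assistance'], ['drawing', 'understanding', 'village']]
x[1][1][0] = 'atmosphere'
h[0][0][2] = 'death'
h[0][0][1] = 'television'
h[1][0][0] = 'warning'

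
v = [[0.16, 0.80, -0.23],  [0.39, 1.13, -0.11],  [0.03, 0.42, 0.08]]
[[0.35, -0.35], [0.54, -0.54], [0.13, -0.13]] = v @ [[0.47, -0.48], [0.30, -0.30], [-0.16, 0.16]]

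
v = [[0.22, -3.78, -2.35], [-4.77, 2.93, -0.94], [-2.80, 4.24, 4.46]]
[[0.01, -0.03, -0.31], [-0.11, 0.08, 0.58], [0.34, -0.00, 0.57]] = v@[[-0.05, 0.00, -0.08], [-0.08, 0.02, 0.07], [0.12, -0.02, 0.01]]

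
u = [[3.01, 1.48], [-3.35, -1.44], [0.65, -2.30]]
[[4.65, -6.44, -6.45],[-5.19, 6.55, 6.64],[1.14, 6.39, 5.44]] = u @[[1.57,-0.68,-0.86], [-0.05,-2.97,-2.61]]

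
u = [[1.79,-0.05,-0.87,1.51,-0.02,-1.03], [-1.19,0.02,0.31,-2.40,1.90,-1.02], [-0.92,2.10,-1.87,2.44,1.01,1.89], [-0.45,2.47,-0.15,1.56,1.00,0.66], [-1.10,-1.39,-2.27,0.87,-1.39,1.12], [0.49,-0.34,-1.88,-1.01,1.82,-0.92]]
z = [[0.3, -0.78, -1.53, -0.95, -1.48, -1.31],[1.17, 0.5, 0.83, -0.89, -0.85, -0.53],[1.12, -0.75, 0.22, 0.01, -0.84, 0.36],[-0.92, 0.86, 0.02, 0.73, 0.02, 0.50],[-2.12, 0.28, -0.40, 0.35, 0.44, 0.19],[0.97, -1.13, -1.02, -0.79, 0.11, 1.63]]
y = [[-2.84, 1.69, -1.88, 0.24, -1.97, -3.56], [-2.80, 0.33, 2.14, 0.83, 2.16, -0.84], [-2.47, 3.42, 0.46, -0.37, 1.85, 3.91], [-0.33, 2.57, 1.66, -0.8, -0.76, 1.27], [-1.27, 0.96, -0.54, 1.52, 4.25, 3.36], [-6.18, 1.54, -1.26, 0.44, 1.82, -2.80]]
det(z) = -10.69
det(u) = 31.07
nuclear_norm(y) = 26.64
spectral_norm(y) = 9.30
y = u @ z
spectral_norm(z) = 3.75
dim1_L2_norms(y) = [5.57, 4.31, 6.07, 3.51, 5.87, 7.31]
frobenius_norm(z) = 5.35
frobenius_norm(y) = 13.67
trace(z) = 3.82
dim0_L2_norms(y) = [7.87, 4.96, 3.6, 2.01, 5.82, 7.03]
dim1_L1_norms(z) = [6.35, 4.77, 3.3, 3.05, 3.78, 5.65]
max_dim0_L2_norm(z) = 3.0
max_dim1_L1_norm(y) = 14.04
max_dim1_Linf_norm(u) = 2.47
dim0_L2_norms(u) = [2.67, 3.54, 3.61, 4.27, 3.3, 2.87]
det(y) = -330.13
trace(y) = -1.40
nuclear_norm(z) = 11.15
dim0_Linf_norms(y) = [6.18, 3.42, 2.14, 1.52, 4.25, 3.91]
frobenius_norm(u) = 8.37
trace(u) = -0.81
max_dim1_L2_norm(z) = 2.8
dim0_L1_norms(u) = [5.94, 6.37, 7.35, 9.79, 7.14, 6.64]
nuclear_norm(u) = 17.05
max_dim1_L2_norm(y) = 7.31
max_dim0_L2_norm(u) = 4.27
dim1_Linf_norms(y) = [3.56, 2.8, 3.91, 2.57, 4.25, 6.18]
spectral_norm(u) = 5.60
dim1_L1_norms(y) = [12.18, 9.1, 12.48, 7.39, 11.9, 14.04]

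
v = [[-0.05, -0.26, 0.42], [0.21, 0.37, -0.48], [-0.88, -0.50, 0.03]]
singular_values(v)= [1.14, 0.62, 0.01]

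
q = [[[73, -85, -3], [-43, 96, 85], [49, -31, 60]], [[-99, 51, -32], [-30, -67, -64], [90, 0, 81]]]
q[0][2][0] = 49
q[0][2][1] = -31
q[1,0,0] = -99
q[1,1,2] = -64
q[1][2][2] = 81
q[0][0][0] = 73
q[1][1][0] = -30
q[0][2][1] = -31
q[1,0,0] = -99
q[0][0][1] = -85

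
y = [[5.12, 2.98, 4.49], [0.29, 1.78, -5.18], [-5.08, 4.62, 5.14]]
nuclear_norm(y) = 20.89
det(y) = 289.96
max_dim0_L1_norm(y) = 14.81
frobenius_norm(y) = 12.61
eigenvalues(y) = [(5.3+0j), (3.37+6.59j), (3.37-6.59j)]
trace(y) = 12.04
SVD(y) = [[0.45, 0.83, 0.33],[-0.39, -0.15, 0.91],[0.80, -0.53, 0.26]] @ diag([9.450877041588866, 7.156027649732103, 4.287469116044816]) @ [[-0.2, 0.46, 0.86],[0.97, -0.03, 0.25],[0.14, 0.89, -0.44]]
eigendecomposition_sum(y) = [[(2.75+0j), 2.39+0.00j, 0.04+0.00j], [(2.97+0j), (2.57+0j), 0.04+0.00j], [(-1.86-0j), (-1.61+0j), -0.03-0.00j]] + [[1.18+1.39j, (0.3-2.02j), (2.22-1.17j)],[-1.34-1.64j, -0.39+2.34j, -2.61+1.30j],[(-1.61+2.28j), 3.12-0.33j, (2.58+2.85j)]] + [[1.18-1.39j, (0.3+2.02j), (2.22+1.17j)],[-1.34+1.64j, (-0.39-2.34j), (-2.61-1.3j)],[-1.61-2.28j, (3.12+0.33j), (2.58-2.85j)]]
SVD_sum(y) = [[-0.85,1.94,3.65],[0.75,-1.71,-3.22],[-1.54,3.49,6.57]] + [[5.77, -0.21, 1.46], [-1.02, 0.04, -0.26], [-3.7, 0.13, -0.94]] + [[0.20, 1.25, -0.62], [0.55, 3.45, -1.7], [0.16, 1.00, -0.49]]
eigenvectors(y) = [[(0.62+0j), 0.11-0.45j, 0.11+0.45j], [0.67+0.00j, (-0.14+0.52j), (-0.14-0.52j)], [-0.42+0.00j, 0.71+0.00j, 0.71-0.00j]]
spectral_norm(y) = 9.45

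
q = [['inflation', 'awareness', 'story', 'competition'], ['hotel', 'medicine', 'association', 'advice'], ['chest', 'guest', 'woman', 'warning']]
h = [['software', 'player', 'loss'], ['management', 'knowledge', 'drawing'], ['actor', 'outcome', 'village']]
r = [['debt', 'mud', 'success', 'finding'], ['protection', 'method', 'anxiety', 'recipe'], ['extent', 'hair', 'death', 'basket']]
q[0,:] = ['inflation', 'awareness', 'story', 'competition']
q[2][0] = 'chest'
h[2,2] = 'village'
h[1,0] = 'management'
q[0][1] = 'awareness'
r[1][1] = 'method'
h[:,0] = ['software', 'management', 'actor']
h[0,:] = ['software', 'player', 'loss']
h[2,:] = ['actor', 'outcome', 'village']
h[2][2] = 'village'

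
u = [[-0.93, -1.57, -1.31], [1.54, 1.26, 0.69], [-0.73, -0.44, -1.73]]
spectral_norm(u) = 3.43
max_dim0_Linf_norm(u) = 1.73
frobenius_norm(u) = 3.63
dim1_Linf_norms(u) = [1.57, 1.54, 1.73]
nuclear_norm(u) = 5.04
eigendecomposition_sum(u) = [[-0.31+0.52j, -0.64+0.09j, (-0.14-0.25j)], [(0.64-0.1j), 0.50+0.46j, (-0.11+0.28j)], [-0.09-0.13j, 0.05-0.16j, 0.07-0.01j]] + [[(-0.31-0.52j), (-0.64-0.09j), (-0.14+0.25j)], [(0.64+0.1j), (0.5-0.46j), -0.11-0.28j], [-0.09+0.13j, 0.05+0.16j, 0.07+0.01j]] + [[(-0.31-0j), -0.29-0.00j, -1.04+0.00j], [(0.27+0j), (0.26+0j), (0.91-0j)], [(-0.55-0j), (-0.53-0j), (-1.87+0j)]]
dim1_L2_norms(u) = [2.25, 2.11, 1.93]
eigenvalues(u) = [(0.26+0.98j), (0.26-0.98j), (-1.92+0j)]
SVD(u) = [[-0.64, 0.08, -0.76], [0.58, -0.60, -0.55], [-0.50, -0.80, 0.34]] @ diag([3.4251704523386666, 1.0923022464059082, 0.5250554017651332]) @ [[0.54, 0.57, 0.62], [-0.38, -0.48, 0.79], [-0.75, 0.66, 0.04]]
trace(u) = -1.40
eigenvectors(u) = [[(-0.43+0.52j), (-0.43-0.52j), (0.45+0j)], [(0.72+0j), (0.72-0j), (-0.39+0j)], [(-0.08-0.15j), -0.08+0.15j, 0.81+0.00j]]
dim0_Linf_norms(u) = [1.54, 1.57, 1.73]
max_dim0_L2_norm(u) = 2.28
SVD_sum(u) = [[-1.2,-1.26,-1.36], [1.07,1.13,1.22], [-0.93,-0.98,-1.05]] + [[-0.03, -0.04, 0.07], [0.25, 0.32, -0.52], [0.33, 0.42, -0.68]] + [[0.3,-0.26,-0.02],  [0.22,-0.19,-0.01],  [-0.13,0.12,0.01]]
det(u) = -1.96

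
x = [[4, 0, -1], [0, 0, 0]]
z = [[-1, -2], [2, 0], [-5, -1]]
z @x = [[-4, 0, 1], [8, 0, -2], [-20, 0, 5]]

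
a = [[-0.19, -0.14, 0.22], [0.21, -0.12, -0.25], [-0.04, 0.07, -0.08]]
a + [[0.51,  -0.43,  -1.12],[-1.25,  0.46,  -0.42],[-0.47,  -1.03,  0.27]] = [[0.32, -0.57, -0.9], [-1.04, 0.34, -0.67], [-0.51, -0.96, 0.19]]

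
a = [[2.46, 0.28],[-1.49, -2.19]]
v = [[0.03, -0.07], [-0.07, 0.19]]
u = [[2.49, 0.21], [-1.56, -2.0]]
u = v + a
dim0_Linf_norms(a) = [2.46, 2.19]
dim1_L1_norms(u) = [2.7, 3.56]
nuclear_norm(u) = 4.69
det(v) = 0.00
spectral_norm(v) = 0.22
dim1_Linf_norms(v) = [0.07, 0.19]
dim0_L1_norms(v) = [0.1, 0.26]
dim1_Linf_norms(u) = [2.49, 2.0]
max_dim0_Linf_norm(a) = 2.46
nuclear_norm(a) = 4.80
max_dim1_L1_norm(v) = 0.26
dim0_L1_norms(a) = [3.95, 2.47]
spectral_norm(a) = 3.30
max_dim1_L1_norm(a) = 3.68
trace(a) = 0.27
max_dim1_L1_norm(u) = 3.56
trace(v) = 0.22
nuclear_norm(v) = 0.22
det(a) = -4.97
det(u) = -4.65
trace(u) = 0.49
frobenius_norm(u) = 3.56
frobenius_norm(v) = 0.22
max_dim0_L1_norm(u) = 4.05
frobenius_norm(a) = 3.63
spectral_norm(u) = 3.26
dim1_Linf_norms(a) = [2.46, 2.19]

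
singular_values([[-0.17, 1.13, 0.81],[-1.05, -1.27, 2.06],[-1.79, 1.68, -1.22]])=[3.17, 2.21, 1.22]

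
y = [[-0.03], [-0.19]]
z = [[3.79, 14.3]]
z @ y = [[-2.83]]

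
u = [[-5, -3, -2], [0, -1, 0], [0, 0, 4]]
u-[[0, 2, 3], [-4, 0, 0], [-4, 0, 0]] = [[-5, -5, -5], [4, -1, 0], [4, 0, 4]]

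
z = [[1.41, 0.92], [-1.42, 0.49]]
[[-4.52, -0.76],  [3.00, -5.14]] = z@[[-2.49, 2.18], [-1.10, -4.17]]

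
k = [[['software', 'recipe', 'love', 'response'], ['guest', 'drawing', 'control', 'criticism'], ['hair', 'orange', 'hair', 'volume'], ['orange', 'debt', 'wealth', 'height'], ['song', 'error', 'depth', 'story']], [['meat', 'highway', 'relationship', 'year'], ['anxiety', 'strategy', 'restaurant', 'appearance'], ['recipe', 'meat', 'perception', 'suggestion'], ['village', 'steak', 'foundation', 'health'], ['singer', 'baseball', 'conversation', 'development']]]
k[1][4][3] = 'development'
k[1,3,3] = 'health'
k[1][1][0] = 'anxiety'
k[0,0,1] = 'recipe'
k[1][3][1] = 'steak'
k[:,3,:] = [['orange', 'debt', 'wealth', 'height'], ['village', 'steak', 'foundation', 'health']]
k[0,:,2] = ['love', 'control', 'hair', 'wealth', 'depth']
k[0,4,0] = 'song'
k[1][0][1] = 'highway'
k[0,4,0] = 'song'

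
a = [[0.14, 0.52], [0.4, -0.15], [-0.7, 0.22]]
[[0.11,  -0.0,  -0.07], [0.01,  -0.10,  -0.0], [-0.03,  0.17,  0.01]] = a @ [[0.1, -0.23, -0.05], [0.19, 0.06, -0.12]]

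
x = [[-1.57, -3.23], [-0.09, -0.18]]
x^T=[[-1.57, -0.09], [-3.23, -0.18]]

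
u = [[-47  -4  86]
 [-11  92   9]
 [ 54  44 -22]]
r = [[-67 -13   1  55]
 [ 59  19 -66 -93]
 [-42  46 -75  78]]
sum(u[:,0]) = -4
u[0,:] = [-47, -4, 86]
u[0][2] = 86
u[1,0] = -11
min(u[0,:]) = -47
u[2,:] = [54, 44, -22]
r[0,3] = 55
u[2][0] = 54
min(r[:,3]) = -93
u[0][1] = -4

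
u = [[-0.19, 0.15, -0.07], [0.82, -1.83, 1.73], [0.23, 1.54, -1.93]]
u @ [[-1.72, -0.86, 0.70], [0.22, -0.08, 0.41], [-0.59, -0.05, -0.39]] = [[0.40,  0.15,  -0.04], [-2.83,  -0.65,  -0.85], [1.08,  -0.22,  1.55]]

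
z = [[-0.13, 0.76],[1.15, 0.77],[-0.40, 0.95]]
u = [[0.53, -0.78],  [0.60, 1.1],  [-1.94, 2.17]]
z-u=[[-0.66, 1.54], [0.55, -0.33], [1.54, -1.22]]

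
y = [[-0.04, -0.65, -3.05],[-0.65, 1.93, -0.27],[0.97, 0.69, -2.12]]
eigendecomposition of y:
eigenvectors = [[(0.84+0j), 0.84-0.00j, -0.37+0.00j], [0.17+0.05j, 0.17-0.05j, 0.93+0.00j], [0.28-0.43j, (0.28+0.43j), 0.07+0.00j]]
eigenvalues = [(-1.2+1.55j), (-1.2-1.55j), (2.17+0j)]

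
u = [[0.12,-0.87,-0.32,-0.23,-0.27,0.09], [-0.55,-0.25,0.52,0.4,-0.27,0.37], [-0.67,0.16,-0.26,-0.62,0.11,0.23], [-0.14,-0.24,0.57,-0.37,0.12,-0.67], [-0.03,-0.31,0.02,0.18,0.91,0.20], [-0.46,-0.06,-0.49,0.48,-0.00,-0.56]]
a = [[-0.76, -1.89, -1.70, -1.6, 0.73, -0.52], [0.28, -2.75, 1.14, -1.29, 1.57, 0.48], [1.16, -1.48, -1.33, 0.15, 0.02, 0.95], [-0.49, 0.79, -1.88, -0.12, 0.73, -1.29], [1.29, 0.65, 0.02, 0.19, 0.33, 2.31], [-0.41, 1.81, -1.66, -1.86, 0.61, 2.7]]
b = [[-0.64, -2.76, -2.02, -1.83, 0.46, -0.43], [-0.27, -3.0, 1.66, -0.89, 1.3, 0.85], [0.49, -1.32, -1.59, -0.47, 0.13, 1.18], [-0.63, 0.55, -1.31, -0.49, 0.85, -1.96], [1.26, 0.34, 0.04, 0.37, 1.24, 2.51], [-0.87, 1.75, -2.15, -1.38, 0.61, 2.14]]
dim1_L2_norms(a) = [3.23, 3.65, 2.5, 2.57, 2.75, 4.16]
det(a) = 0.10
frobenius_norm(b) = 8.32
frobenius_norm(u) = 2.45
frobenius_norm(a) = 7.84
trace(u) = -0.41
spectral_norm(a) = 4.66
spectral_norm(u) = 1.01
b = a + u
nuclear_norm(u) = 6.00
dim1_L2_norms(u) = [1.0, 1.0, 1.0, 1.0, 1.0, 1.0]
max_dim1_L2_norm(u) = 1.0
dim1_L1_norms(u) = [1.9, 2.36, 2.05, 2.11, 1.65, 2.05]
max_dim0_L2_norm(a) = 4.2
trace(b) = -2.34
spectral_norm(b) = 5.00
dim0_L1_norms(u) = [1.97, 1.89, 2.18, 2.28, 1.68, 2.12]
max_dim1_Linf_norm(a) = 2.75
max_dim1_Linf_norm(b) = 3.0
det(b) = -31.24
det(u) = 1.00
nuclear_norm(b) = 17.24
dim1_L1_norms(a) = [7.2, 7.51, 5.09, 5.3, 4.79, 9.05]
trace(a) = -1.93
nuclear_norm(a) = 16.19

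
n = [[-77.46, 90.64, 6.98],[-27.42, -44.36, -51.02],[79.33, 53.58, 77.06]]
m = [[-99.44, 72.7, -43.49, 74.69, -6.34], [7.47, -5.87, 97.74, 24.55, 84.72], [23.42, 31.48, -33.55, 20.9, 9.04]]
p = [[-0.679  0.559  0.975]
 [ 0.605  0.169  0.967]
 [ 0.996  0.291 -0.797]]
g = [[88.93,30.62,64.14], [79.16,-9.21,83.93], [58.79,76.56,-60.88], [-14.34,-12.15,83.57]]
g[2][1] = 76.56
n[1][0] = -27.42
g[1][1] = -9.21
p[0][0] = -0.679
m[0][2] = -43.49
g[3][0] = -14.34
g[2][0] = 58.79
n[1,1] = -44.36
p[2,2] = -0.797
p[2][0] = 0.996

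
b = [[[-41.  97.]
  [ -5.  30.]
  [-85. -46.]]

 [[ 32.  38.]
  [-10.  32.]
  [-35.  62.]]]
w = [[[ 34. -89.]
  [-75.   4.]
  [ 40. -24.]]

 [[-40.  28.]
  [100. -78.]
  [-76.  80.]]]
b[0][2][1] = -46.0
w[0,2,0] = 40.0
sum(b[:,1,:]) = 47.0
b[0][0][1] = 97.0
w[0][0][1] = -89.0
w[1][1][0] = 100.0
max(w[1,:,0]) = 100.0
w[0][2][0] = 40.0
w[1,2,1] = 80.0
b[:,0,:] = [[-41.0, 97.0], [32.0, 38.0]]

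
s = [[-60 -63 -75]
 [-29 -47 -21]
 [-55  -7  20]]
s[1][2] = -21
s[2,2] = 20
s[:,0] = [-60, -29, -55]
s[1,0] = -29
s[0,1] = -63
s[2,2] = 20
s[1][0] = -29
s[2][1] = -7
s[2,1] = -7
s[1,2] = -21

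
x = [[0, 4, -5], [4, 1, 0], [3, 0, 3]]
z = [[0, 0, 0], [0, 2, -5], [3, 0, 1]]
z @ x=[[0, 0, 0], [-7, 2, -15], [3, 12, -12]]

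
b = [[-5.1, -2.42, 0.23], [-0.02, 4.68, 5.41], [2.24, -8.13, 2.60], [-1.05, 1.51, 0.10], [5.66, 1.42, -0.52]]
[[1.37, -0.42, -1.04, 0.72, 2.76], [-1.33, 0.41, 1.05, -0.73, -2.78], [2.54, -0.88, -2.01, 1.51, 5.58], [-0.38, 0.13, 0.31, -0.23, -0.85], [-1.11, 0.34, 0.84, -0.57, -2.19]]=b @ [[-0.11, 0.03, 0.08, -0.05, -0.2], [-0.33, 0.11, 0.26, -0.19, -0.71], [0.04, -0.02, -0.03, 0.03, 0.1]]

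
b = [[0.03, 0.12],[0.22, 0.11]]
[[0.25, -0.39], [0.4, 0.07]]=b@[[0.9,2.23], [1.82,-3.84]]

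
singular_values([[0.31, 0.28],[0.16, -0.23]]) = [0.42, 0.28]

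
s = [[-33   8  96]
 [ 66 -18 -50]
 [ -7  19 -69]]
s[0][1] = 8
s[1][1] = -18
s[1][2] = -50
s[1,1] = -18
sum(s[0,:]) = 71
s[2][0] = -7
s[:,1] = [8, -18, 19]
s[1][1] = -18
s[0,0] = -33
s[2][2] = -69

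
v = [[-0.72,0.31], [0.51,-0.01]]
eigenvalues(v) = [-0.9, 0.17]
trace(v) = -0.73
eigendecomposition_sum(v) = [[-0.75, 0.26], [0.43, -0.15]] + [[0.03, 0.05],[0.08, 0.14]]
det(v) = -0.15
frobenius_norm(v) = 0.94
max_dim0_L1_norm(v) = 1.23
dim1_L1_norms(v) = [1.03, 0.52]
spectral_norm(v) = 0.92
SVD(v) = [[-0.85, 0.53],[0.53, 0.85]] @ diag([0.9207837129844038, 0.16388213417775335]) @ [[0.96, -0.29], [0.29, 0.96]]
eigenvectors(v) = [[-0.87, -0.33], [0.5, -0.94]]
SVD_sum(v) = [[-0.75, 0.23], [0.47, -0.14]] + [[0.03, 0.08], [0.04, 0.13]]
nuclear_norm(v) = 1.08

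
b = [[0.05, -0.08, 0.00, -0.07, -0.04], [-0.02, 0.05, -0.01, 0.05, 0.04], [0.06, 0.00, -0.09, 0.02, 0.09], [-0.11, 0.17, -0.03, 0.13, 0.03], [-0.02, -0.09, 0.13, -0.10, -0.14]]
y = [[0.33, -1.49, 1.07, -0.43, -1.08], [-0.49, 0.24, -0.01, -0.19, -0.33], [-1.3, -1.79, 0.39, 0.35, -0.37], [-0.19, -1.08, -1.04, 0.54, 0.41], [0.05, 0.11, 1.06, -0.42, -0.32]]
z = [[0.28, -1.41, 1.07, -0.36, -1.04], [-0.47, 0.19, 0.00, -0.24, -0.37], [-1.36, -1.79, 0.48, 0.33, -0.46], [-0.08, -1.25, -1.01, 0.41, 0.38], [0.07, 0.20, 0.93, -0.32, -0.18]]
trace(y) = 1.18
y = b + z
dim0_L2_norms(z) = [1.47, 2.61, 1.81, 0.75, 1.27]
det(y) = -0.35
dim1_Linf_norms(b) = [0.08, 0.05, 0.09, 0.17, 0.14]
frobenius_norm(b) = 0.40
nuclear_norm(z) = 6.83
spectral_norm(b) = 0.34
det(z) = -0.58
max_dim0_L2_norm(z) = 2.61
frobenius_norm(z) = 3.80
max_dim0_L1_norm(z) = 4.84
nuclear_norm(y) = 6.81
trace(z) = 1.18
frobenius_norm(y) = 3.84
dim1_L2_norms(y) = [2.2, 0.67, 2.3, 1.66, 1.19]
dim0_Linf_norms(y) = [1.3, 1.79, 1.07, 0.54, 1.08]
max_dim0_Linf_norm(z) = 1.79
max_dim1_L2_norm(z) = 2.37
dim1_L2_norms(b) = [0.12, 0.08, 0.14, 0.24, 0.23]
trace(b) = 0.00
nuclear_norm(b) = 0.58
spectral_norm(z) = 2.92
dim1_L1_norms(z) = [4.16, 1.27, 4.42, 3.13, 1.7]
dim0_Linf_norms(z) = [1.36, 1.79, 1.07, 0.41, 1.04]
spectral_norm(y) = 2.89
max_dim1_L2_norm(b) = 0.24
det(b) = 0.00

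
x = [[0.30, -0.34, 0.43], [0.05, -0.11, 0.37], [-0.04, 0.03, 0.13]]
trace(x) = 0.32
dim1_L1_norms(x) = [1.07, 0.53, 0.2]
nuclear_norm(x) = 0.94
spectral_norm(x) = 0.72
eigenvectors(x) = [[-0.68, 0.75, -0.32], [-0.73, -0.44, -0.79], [-0.03, -0.49, -0.52]]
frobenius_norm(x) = 0.75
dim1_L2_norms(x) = [0.62, 0.39, 0.14]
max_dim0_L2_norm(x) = 0.58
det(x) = -0.00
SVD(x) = [[-0.86, 0.46, 0.22], [-0.5, -0.67, -0.54], [-0.10, -0.58, 0.81]] @ diag([0.720467384297987, 0.2054415156631484, 0.010978697775457033]) @ [[-0.39, 0.48, -0.79], [0.63, -0.49, -0.60], [0.68, 0.73, 0.11]]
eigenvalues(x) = [-0.05, 0.22, 0.15]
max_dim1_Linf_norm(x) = 0.43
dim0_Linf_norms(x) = [0.3, 0.34, 0.43]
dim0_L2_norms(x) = [0.31, 0.36, 0.58]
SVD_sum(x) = [[0.24, -0.29, 0.49], [0.14, -0.17, 0.29], [0.03, -0.03, 0.06]] + [[0.06, -0.05, -0.06], [-0.09, 0.07, 0.08], [-0.07, 0.06, 0.07]] + [[0.00, 0.00, 0.0], [-0.0, -0.00, -0.0], [0.01, 0.01, 0.0]]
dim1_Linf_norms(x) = [0.43, 0.37, 0.13]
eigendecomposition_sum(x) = [[0.02, -0.07, 0.09], [0.02, -0.07, 0.10], [0.0, -0.00, 0.00]] + [[0.22, -0.21, 0.19], [-0.13, 0.12, -0.11], [-0.14, 0.14, -0.12]] + [[0.06, -0.06, 0.15], [0.16, -0.16, 0.38], [0.10, -0.1, 0.25]]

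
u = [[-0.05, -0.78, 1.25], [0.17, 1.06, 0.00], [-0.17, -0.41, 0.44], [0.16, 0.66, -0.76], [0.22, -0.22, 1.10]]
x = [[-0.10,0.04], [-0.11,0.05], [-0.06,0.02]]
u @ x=[[0.02,-0.02], [-0.13,0.06], [0.04,-0.02], [-0.04,0.02], [-0.06,0.02]]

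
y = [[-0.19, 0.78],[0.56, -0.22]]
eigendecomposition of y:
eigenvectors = [[0.77, -0.76],[0.64, 0.65]]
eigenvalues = [0.46, -0.87]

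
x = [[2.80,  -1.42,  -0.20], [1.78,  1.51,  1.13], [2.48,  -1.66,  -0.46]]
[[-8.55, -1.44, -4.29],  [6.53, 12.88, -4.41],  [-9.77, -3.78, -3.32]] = x @ [[-1.05, 1.85, -1.36], [3.58, 4.27, 0.72], [2.65, 2.78, -2.72]]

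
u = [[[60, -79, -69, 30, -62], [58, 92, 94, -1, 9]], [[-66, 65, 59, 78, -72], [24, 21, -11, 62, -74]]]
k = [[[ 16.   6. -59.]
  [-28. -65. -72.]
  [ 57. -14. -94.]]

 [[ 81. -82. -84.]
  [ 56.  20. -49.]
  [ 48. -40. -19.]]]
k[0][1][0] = -28.0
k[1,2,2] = -19.0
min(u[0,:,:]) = -79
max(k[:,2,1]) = -14.0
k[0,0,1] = 6.0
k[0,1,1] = -65.0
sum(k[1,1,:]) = 27.0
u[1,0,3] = 78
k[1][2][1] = -40.0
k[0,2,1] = -14.0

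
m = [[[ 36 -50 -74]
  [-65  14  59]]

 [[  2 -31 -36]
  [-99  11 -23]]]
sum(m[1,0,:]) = -65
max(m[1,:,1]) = 11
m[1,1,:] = [-99, 11, -23]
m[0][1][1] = 14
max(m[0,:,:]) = 59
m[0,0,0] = 36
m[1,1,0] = -99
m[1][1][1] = 11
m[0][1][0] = -65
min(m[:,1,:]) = -99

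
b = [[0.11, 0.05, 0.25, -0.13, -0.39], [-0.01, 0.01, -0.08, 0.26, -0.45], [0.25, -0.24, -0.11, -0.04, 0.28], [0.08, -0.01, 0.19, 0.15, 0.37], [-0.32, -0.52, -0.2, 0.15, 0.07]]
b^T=[[0.11, -0.01, 0.25, 0.08, -0.32], [0.05, 0.01, -0.24, -0.01, -0.52], [0.25, -0.08, -0.11, 0.19, -0.2], [-0.13, 0.26, -0.04, 0.15, 0.15], [-0.39, -0.45, 0.28, 0.37, 0.07]]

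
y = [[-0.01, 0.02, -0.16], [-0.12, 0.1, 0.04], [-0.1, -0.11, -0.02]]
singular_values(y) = [0.17, 0.16, 0.14]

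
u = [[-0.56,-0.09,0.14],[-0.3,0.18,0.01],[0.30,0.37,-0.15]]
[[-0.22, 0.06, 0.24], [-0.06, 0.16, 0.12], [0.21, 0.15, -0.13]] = u @ [[0.35, -0.22, -0.44], [0.26, 0.54, -0.04], [-0.04, -0.09, -0.09]]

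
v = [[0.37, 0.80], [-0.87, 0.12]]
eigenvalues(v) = [(0.25+0.82j), (0.25-0.82j)]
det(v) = 0.74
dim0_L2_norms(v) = [0.95, 0.81]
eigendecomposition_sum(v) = [[0.19+0.39j, (0.4-0.12j)], [-0.44+0.13j, (0.06+0.43j)]] + [[0.19-0.39j, 0.40+0.12j],[-0.44-0.13j, 0.06-0.43j]]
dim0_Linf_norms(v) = [0.87, 0.8]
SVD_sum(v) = [[0.62,0.34], [-0.61,-0.34]] + [[-0.25,0.46], [-0.26,0.46]]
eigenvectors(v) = [[(-0.1-0.68j), -0.10+0.68j],[(0.72+0j), 0.72-0.00j]]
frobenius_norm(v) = 1.24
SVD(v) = [[-0.71, 0.70], [0.7, 0.71]] @ diag([1.0000086760346332, 0.7403935763196897]) @ [[-0.87, -0.48], [-0.48, 0.87]]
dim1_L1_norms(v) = [1.17, 0.99]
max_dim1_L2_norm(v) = 0.88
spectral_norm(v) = 1.00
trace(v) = 0.49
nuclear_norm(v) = 1.74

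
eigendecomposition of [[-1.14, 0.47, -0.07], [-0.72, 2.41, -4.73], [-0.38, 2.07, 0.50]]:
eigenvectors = [[0.98+0.00j, 0.07-0.07j, (0.07+0.07j)], [(0.19+0j), 0.83+0.00j, (0.83-0j)], [(-0.01+0j), (0.17-0.52j), (0.17+0.52j)]]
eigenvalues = [(-1.05+0j), (1.41+2.99j), (1.41-2.99j)]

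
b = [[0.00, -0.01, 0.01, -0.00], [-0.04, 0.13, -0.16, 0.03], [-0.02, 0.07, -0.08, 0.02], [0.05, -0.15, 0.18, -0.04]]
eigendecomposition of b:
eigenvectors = [[-0.12+0.00j, (0.11+0j), -0.25+0.30j, (-0.25-0.3j)], [(0.65+0j), 0.53+0.00j, (0.6+0j), 0.60-0.00j], [0.32+0.00j, 0.33+0.00j, 0.45-0.07j, 0.45+0.07j], [(-0.68+0j), -0.77+0.00j, -0.51+0.11j, (-0.51-0.11j)]]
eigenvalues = [(0.03+0j), (-0.02+0j), 0j, -0j]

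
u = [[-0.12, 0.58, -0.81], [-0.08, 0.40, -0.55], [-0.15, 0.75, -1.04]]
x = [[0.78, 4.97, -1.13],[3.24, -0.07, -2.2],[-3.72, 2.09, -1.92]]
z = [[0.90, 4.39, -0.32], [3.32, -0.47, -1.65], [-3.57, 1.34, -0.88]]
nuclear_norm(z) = 11.36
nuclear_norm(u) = 1.78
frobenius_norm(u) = 1.77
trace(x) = -1.21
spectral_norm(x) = 5.86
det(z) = 40.16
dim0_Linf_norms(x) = [3.72, 4.97, 2.2]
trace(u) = -0.76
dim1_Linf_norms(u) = [0.81, 0.55, 1.04]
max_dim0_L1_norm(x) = 7.74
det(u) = 0.00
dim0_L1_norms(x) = [7.74, 7.13, 5.25]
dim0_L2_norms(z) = [4.96, 4.61, 1.9]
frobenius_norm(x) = 7.99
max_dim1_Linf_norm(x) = 4.97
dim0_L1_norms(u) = [0.35, 1.73, 2.4]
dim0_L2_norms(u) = [0.21, 1.03, 1.43]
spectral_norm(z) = 5.09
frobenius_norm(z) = 7.03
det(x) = 67.93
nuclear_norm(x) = 13.12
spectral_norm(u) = 1.77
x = u + z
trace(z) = -0.45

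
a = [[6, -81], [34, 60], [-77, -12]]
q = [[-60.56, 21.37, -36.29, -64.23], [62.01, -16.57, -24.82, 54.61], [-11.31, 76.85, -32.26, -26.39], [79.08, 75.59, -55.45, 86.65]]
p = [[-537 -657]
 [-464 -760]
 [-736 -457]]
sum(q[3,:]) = 185.87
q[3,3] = 86.65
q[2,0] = -11.31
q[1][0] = 62.01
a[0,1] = -81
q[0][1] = 21.37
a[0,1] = -81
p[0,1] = -657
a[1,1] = 60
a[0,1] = -81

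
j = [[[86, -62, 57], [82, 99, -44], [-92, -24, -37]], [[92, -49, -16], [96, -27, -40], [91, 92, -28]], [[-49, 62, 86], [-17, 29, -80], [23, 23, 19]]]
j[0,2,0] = -92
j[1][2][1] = 92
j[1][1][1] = -27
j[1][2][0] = 91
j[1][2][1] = 92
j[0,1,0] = 82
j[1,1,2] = -40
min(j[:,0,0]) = -49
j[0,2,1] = -24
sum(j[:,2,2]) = -46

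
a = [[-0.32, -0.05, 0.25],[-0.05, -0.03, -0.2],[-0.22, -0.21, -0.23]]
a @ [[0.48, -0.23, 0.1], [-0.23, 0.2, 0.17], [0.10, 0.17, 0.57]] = [[-0.12, 0.11, 0.10], [-0.04, -0.03, -0.12], [-0.08, -0.03, -0.19]]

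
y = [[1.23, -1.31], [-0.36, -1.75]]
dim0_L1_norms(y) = [1.59, 3.06]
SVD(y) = [[0.71,0.7], [0.70,-0.71]] @ diag([2.2495203962863997, 1.1665153178126197]) @ [[0.28, -0.96], [0.96, 0.28]]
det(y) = -2.62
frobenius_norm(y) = 2.53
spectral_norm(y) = 2.25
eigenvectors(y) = [[0.99, 0.39],[-0.11, 0.92]]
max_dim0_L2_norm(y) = 2.19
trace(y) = -0.52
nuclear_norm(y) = 3.42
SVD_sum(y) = [[0.44, -1.54],  [0.44, -1.52]] + [[0.79,0.23], [-0.8,-0.23]]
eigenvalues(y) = [1.38, -1.9]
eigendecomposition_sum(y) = [[1.32,  -0.55], [-0.15,  0.06]] + [[-0.09, -0.76], [-0.21, -1.81]]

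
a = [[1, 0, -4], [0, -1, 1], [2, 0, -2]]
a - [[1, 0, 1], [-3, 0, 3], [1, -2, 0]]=[[0, 0, -5], [3, -1, -2], [1, 2, -2]]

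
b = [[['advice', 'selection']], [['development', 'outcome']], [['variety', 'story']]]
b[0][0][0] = 'advice'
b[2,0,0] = 'variety'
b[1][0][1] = 'outcome'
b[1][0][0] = 'development'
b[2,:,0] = ['variety']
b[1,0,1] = 'outcome'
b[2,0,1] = 'story'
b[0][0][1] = 'selection'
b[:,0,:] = [['advice', 'selection'], ['development', 'outcome'], ['variety', 'story']]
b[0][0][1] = 'selection'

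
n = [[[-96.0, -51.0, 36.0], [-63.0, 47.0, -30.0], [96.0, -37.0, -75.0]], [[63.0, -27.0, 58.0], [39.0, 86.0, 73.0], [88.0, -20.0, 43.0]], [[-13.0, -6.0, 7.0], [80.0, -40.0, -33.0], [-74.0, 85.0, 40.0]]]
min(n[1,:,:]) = -27.0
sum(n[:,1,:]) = 159.0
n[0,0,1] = -51.0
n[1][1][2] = 73.0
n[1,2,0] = 88.0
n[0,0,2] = 36.0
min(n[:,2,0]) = -74.0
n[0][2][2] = -75.0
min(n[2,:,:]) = -74.0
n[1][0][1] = -27.0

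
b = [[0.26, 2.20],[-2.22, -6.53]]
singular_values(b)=[7.23, 0.44]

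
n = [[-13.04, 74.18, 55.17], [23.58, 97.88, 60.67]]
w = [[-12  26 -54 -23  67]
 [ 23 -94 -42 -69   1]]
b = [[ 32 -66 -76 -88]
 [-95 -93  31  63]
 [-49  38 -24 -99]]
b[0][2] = -76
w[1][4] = 1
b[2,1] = 38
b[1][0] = -95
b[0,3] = -88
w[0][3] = -23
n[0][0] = -13.04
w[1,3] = -69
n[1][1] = 97.88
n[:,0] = [-13.04, 23.58]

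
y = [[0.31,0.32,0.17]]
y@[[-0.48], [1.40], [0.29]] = [[0.35]]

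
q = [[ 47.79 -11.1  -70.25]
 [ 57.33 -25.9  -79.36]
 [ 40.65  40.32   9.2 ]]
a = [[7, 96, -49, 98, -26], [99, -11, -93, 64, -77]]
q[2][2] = 9.2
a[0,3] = 98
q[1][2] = -79.36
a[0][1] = 96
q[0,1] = -11.1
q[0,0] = 47.79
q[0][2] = -70.25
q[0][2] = -70.25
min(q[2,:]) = 9.2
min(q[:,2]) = -79.36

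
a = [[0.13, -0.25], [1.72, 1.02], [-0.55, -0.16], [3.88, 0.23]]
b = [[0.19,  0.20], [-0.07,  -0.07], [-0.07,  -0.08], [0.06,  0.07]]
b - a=[[0.06, 0.45],[-1.79, -1.09],[0.48, 0.08],[-3.82, -0.16]]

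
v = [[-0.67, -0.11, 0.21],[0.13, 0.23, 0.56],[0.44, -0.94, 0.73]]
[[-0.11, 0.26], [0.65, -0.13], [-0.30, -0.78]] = v @ [[0.23, -0.53], [0.98, 0.38], [0.71, -0.26]]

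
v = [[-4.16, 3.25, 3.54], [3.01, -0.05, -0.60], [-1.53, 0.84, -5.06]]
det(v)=58.014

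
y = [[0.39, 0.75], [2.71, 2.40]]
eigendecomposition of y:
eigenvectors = [[-0.71,-0.26], [0.7,-0.96]]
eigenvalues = [-0.35, 3.14]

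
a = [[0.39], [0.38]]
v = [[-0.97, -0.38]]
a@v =[[-0.38, -0.15], [-0.37, -0.14]]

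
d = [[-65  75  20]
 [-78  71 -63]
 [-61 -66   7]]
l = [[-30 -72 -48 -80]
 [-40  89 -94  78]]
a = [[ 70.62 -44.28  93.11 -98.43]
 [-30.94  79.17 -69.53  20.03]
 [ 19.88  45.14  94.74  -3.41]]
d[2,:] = [-61, -66, 7]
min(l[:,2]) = -94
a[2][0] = 19.88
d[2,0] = -61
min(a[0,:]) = -98.43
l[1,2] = -94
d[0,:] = [-65, 75, 20]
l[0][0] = -30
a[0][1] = -44.28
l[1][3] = 78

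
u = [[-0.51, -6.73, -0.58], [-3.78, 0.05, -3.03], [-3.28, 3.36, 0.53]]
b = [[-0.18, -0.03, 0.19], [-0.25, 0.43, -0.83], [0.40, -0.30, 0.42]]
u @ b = [[1.54, -2.70, 5.25], [-0.54, 1.04, -2.03], [-0.04, 1.38, -3.19]]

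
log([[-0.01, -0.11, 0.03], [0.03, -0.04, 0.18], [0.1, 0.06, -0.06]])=[[(-2.39+0.5j), (-0.43+0.81j), -1.01-1.18j], [(1.17+0.67j), (-2.09+1.08j), (0.42-1.57j)], [(0.47-0.67j), (-0.5-1.07j), (-1.78+1.56j)]]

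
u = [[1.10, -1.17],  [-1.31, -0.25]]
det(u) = -1.808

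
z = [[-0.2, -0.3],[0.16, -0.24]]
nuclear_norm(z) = 0.64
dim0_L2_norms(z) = [0.26, 0.38]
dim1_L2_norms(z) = [0.36, 0.29]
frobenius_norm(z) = 0.46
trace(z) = -0.44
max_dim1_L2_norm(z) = 0.36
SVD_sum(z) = [[-0.08,-0.33], [-0.05,-0.19]] + [[-0.12, 0.03], [0.21, -0.05]]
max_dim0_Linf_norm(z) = 0.3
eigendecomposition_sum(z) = [[-0.10+0.12j, -0.15-0.15j], [0.08+0.08j, (-0.12+0.1j)]] + [[(-0.1-0.12j), -0.15+0.15j], [0.08-0.08j, -0.12-0.10j]]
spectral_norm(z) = 0.39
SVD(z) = [[0.87, 0.5], [0.5, -0.87]] @ diag([0.3910777081495961, 0.2454755103639858]) @ [[-0.24, -0.97], [-0.97, 0.24]]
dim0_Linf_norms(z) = [0.2, 0.3]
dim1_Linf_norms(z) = [0.3, 0.24]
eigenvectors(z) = [[(0.81+0j), 0.81-0.00j], [(0.05-0.59j), (0.05+0.59j)]]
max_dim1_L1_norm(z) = 0.5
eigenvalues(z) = [(-0.22+0.22j), (-0.22-0.22j)]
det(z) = 0.10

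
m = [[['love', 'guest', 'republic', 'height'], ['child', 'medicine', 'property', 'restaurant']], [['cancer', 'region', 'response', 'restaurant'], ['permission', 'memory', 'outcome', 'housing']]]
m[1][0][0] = 'cancer'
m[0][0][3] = 'height'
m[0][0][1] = 'guest'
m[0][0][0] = 'love'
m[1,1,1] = 'memory'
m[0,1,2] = 'property'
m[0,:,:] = [['love', 'guest', 'republic', 'height'], ['child', 'medicine', 'property', 'restaurant']]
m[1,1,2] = 'outcome'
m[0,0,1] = 'guest'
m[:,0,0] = ['love', 'cancer']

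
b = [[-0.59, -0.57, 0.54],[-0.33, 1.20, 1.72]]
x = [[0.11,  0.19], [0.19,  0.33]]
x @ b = [[-0.13, 0.17, 0.39], [-0.22, 0.29, 0.67]]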